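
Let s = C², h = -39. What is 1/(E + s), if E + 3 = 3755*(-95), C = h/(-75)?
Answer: -625/222954831 ≈ -2.8033e-6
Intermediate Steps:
C = 13/25 (C = -39/(-75) = -39*(-1/75) = 13/25 ≈ 0.52000)
s = 169/625 (s = (13/25)² = 169/625 ≈ 0.27040)
E = -356728 (E = -3 + 3755*(-95) = -3 - 356725 = -356728)
1/(E + s) = 1/(-356728 + 169/625) = 1/(-222954831/625) = -625/222954831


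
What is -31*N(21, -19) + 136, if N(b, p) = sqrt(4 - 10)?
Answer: 136 - 31*I*sqrt(6) ≈ 136.0 - 75.934*I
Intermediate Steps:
N(b, p) = I*sqrt(6) (N(b, p) = sqrt(-6) = I*sqrt(6))
-31*N(21, -19) + 136 = -31*I*sqrt(6) + 136 = 136 - 31*I*sqrt(6)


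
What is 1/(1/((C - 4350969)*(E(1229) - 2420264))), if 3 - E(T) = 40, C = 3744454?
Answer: 1467948861015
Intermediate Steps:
E(T) = -37 (E(T) = 3 - 1*40 = 3 - 40 = -37)
1/(1/((C - 4350969)*(E(1229) - 2420264))) = 1/(1/((3744454 - 4350969)*(-37 - 2420264))) = 1/(1/(-606515*(-2420301))) = 1/(1/1467948861015) = 1467948861015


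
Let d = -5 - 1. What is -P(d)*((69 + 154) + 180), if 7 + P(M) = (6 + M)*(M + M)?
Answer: 2821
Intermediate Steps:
d = -6
P(M) = -7 + 2*M*(6 + M) (P(M) = -7 + (6 + M)*(M + M) = -7 + (6 + M)*(2*M) = -7 + 2*M*(6 + M))
-P(d)*((69 + 154) + 180) = -(-7 + 2*(-6)**2 + 12*(-6))*((69 + 154) + 180) = -(-7 + 2*36 - 72)*(223 + 180) = -(-7 + 72 - 72)*403 = -(-7)*403 = -1*(-2821) = 2821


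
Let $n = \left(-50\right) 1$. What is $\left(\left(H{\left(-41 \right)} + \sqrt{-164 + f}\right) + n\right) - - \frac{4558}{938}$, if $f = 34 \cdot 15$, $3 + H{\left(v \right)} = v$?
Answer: $- \frac{41807}{469} + \sqrt{346} \approx -70.54$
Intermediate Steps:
$H{\left(v \right)} = -3 + v$
$f = 510$
$n = -50$
$\left(\left(H{\left(-41 \right)} + \sqrt{-164 + f}\right) + n\right) - - \frac{4558}{938} = \left(\left(\left(-3 - 41\right) + \sqrt{-164 + 510}\right) - 50\right) - - \frac{4558}{938} = \left(\left(-44 + \sqrt{346}\right) - 50\right) - \left(-4558\right) \frac{1}{938} = \left(-94 + \sqrt{346}\right) - - \frac{2279}{469} = \left(-94 + \sqrt{346}\right) + \frac{2279}{469} = - \frac{41807}{469} + \sqrt{346}$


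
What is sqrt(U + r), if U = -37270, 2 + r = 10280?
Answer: 4*I*sqrt(1687) ≈ 164.29*I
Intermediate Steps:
r = 10278 (r = -2 + 10280 = 10278)
sqrt(U + r) = sqrt(-37270 + 10278) = sqrt(-26992) = 4*I*sqrt(1687)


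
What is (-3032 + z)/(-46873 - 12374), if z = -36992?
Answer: 40024/59247 ≈ 0.67554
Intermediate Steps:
(-3032 + z)/(-46873 - 12374) = (-3032 - 36992)/(-46873 - 12374) = -40024/(-59247) = -40024*(-1/59247) = 40024/59247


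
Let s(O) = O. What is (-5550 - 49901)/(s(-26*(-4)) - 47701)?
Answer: 5041/4327 ≈ 1.1650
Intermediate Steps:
(-5550 - 49901)/(s(-26*(-4)) - 47701) = (-5550 - 49901)/(-26*(-4) - 47701) = -55451/(104 - 47701) = -55451/(-47597) = -55451*(-1/47597) = 5041/4327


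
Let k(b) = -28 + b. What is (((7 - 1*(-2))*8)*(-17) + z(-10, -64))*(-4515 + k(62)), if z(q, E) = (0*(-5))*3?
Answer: 5484744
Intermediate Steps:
z(q, E) = 0 (z(q, E) = 0*3 = 0)
(((7 - 1*(-2))*8)*(-17) + z(-10, -64))*(-4515 + k(62)) = (((7 - 1*(-2))*8)*(-17) + 0)*(-4515 + (-28 + 62)) = (((7 + 2)*8)*(-17) + 0)*(-4515 + 34) = ((9*8)*(-17) + 0)*(-4481) = (72*(-17) + 0)*(-4481) = (-1224 + 0)*(-4481) = -1224*(-4481) = 5484744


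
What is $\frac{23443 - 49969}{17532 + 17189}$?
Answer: $- \frac{26526}{34721} \approx -0.76398$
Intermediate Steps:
$\frac{23443 - 49969}{17532 + 17189} = - \frac{26526}{34721}$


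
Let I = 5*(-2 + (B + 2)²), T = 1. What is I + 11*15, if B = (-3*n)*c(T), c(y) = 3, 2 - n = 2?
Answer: 175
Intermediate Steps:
n = 0 (n = 2 - 1*2 = 2 - 2 = 0)
B = 0 (B = -3*0*3 = 0*3 = 0)
I = 10 (I = 5*(-2 + (0 + 2)²) = 5*(-2 + 2²) = 5*(-2 + 4) = 5*2 = 10)
I + 11*15 = 10 + 11*15 = 10 + 165 = 175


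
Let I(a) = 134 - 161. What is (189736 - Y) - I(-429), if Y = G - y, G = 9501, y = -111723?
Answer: 68539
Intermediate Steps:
Y = 121224 (Y = 9501 - 1*(-111723) = 9501 + 111723 = 121224)
I(a) = -27
(189736 - Y) - I(-429) = (189736 - 1*121224) - 1*(-27) = (189736 - 121224) + 27 = 68512 + 27 = 68539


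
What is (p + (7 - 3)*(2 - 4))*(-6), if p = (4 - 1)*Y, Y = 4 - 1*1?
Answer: -6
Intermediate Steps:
Y = 3 (Y = 4 - 1 = 3)
p = 9 (p = (4 - 1)*3 = 3*3 = 9)
(p + (7 - 3)*(2 - 4))*(-6) = (9 + (7 - 3)*(2 - 4))*(-6) = (9 + 4*(-2))*(-6) = (9 - 8)*(-6) = 1*(-6) = -6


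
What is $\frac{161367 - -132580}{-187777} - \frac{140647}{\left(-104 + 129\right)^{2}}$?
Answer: $- \frac{26593988594}{117360625} \approx -226.6$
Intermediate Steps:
$\frac{161367 - -132580}{-187777} - \frac{140647}{\left(-104 + 129\right)^{2}} = \left(161367 + 132580\right) \left(- \frac{1}{187777}\right) - \frac{140647}{25^{2}} = 293947 \left(- \frac{1}{187777}\right) - \frac{140647}{625} = - \frac{293947}{187777} - \frac{140647}{625} = - \frac{26593988594}{117360625}$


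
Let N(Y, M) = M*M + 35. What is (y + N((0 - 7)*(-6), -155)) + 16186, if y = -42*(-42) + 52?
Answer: 42062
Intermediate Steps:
N(Y, M) = 35 + M² (N(Y, M) = M² + 35 = 35 + M²)
y = 1816 (y = 1764 + 52 = 1816)
(y + N((0 - 7)*(-6), -155)) + 16186 = (1816 + (35 + (-155)²)) + 16186 = (1816 + (35 + 24025)) + 16186 = (1816 + 24060) + 16186 = 25876 + 16186 = 42062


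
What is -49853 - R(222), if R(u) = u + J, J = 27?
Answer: -50102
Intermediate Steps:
R(u) = 27 + u (R(u) = u + 27 = 27 + u)
-49853 - R(222) = -49853 - (27 + 222) = -49853 - 1*249 = -49853 - 249 = -50102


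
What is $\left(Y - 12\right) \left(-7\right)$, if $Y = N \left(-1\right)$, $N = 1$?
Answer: $91$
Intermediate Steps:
$Y = -1$ ($Y = 1 \left(-1\right) = -1$)
$\left(Y - 12\right) \left(-7\right) = \left(-1 - 12\right) \left(-7\right) = \left(-13\right) \left(-7\right) = 91$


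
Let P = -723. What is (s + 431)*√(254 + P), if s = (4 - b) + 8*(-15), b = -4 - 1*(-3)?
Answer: 316*I*√469 ≈ 6843.4*I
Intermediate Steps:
b = -1 (b = -4 + 3 = -1)
s = -115 (s = (4 - 1*(-1)) + 8*(-15) = (4 + 1) - 120 = 5 - 120 = -115)
(s + 431)*√(254 + P) = (-115 + 431)*√(254 - 723) = 316*√(-469) = 316*(I*√469) = 316*I*√469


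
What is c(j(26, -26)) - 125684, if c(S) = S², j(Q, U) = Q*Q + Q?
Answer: 367120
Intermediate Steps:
j(Q, U) = Q + Q² (j(Q, U) = Q² + Q = Q + Q²)
c(j(26, -26)) - 125684 = (26*(1 + 26))² - 125684 = (26*27)² - 125684 = 702² - 125684 = 492804 - 125684 = 367120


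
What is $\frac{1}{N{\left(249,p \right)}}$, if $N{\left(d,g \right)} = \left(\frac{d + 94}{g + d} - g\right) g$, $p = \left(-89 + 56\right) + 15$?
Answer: $- \frac{11}{3858} \approx -0.0028512$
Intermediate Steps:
$p = -18$ ($p = -33 + 15 = -18$)
$N{\left(d,g \right)} = g \left(- g + \frac{94 + d}{d + g}\right)$ ($N{\left(d,g \right)} = \left(\frac{94 + d}{d + g} - g\right) g = \left(- g + \frac{94 + d}{d + g}\right) g = g \left(- g + \frac{94 + d}{d + g}\right)$)
$\frac{1}{N{\left(249,p \right)}} = \frac{1}{\left(-18\right) \frac{1}{249 - 18} \left(94 + 249 - \left(-18\right)^{2} - 249 \left(-18\right)\right)} = \frac{1}{\left(-18\right) \frac{1}{231} \left(94 + 249 - 324 + 4482\right)} = \frac{1}{\left(-18\right) \frac{1}{231} \cdot 4501} = \frac{1}{- \frac{3858}{11}} = - \frac{11}{3858}$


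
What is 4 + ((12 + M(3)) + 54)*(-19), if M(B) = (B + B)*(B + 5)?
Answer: -2162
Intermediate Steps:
M(B) = 2*B*(5 + B) (M(B) = (2*B)*(5 + B) = 2*B*(5 + B))
4 + ((12 + M(3)) + 54)*(-19) = 4 + ((12 + 2*3*(5 + 3)) + 54)*(-19) = 4 + ((12 + 2*3*8) + 54)*(-19) = 4 + ((12 + 48) + 54)*(-19) = 4 + (60 + 54)*(-19) = 4 + 114*(-19) = 4 - 2166 = -2162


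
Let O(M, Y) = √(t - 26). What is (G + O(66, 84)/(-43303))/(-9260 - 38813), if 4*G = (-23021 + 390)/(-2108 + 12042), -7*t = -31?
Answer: 22631/1910228728 + I*√1057/14571935833 ≈ 1.1847e-5 + 2.2311e-9*I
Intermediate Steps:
t = 31/7 (t = -⅐*(-31) = 31/7 ≈ 4.4286)
O(M, Y) = I*√1057/7 (O(M, Y) = √(31/7 - 26) = √(-151/7) = I*√1057/7)
G = -22631/39736 (G = ((-23021 + 390)/(-2108 + 12042))/4 = (-22631/9934)/4 = (-22631*1/9934)/4 = (¼)*(-22631/9934) = -22631/39736 ≈ -0.56953)
(G + O(66, 84)/(-43303))/(-9260 - 38813) = (-22631/39736 + (I*√1057/7)/(-43303))/(-9260 - 38813) = (-22631/39736 + (I*√1057/7)*(-1/43303))/(-48073) = (-22631/39736 - I*√1057/303121)*(-1/48073) = 22631/1910228728 + I*√1057/14571935833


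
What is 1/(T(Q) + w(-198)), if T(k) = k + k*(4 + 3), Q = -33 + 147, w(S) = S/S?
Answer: 1/913 ≈ 0.0010953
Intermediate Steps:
w(S) = 1
Q = 114
T(k) = 8*k (T(k) = k + k*7 = k + 7*k = 8*k)
1/(T(Q) + w(-198)) = 1/(8*114 + 1) = 1/(912 + 1) = 1/913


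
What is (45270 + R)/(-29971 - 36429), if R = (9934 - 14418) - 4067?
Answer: -36719/66400 ≈ -0.55300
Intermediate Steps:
R = -8551 (R = -4484 - 4067 = -8551)
(45270 + R)/(-29971 - 36429) = (45270 - 8551)/(-29971 - 36429) = 36719/(-66400) = 36719*(-1/66400) = -36719/66400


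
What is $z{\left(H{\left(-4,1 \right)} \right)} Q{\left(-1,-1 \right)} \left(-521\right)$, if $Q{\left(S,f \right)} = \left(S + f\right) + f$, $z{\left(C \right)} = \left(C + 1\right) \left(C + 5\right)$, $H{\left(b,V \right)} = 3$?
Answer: $50016$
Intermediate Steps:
$z{\left(C \right)} = \left(1 + C\right) \left(5 + C\right)$
$Q{\left(S,f \right)} = S + 2 f$
$z{\left(H{\left(-4,1 \right)} \right)} Q{\left(-1,-1 \right)} \left(-521\right) = \left(5 + 3^{2} + 6 \cdot 3\right) \left(-1 + 2 \left(-1\right)\right) \left(-521\right) = \left(5 + 9 + 18\right) \left(-1 - 2\right) \left(-521\right) = 32 \left(-3\right) \left(-521\right) = \left(-96\right) \left(-521\right) = 50016$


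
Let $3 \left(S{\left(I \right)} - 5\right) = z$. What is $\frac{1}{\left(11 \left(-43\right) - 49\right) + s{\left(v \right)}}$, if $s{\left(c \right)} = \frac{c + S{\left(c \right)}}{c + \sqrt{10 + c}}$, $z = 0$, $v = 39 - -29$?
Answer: $- \frac{2368048}{1233535177} + \frac{73 \sqrt{78}}{1233535177} \approx -0.0019192$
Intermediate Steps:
$v = 68$ ($v = 39 + 29 = 68$)
$S{\left(I \right)} = 5$ ($S{\left(I \right)} = 5 + \frac{1}{3} \cdot 0 = 5 + 0 = 5$)
$s{\left(c \right)} = \frac{5 + c}{c + \sqrt{10 + c}}$ ($s{\left(c \right)} = \frac{c + 5}{c + \sqrt{10 + c}} = \frac{5 + c}{c + \sqrt{10 + c}}$)
$\frac{1}{\left(11 \left(-43\right) - 49\right) + s{\left(v \right)}} = \frac{1}{\left(11 \left(-43\right) - 49\right) + \frac{5 + 68}{68 + \sqrt{10 + 68}}} = \frac{1}{\left(-473 - 49\right) + \frac{1}{68 + \sqrt{78}} \cdot 73} = \frac{1}{-522 + \frac{73}{68 + \sqrt{78}}}$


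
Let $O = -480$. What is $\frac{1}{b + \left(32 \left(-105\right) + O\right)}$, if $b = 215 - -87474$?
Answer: $\frac{1}{83849} \approx 1.1926 \cdot 10^{-5}$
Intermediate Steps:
$b = 87689$ ($b = 215 + 87474 = 87689$)
$\frac{1}{b + \left(32 \left(-105\right) + O\right)} = \frac{1}{87689 + \left(32 \left(-105\right) - 480\right)} = \frac{1}{87689 - 3840} = \frac{1}{83849}$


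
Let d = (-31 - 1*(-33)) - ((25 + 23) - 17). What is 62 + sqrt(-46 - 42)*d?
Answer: 62 - 58*I*sqrt(22) ≈ 62.0 - 272.04*I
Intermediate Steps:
d = -29 (d = (-31 + 33) - (48 - 17) = 2 - 1*31 = 2 - 31 = -29)
62 + sqrt(-46 - 42)*d = 62 + sqrt(-46 - 42)*(-29) = 62 + sqrt(-88)*(-29) = 62 + (2*I*sqrt(22))*(-29) = 62 - 58*I*sqrt(22)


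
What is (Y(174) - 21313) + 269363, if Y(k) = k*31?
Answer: 253444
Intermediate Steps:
Y(k) = 31*k
(Y(174) - 21313) + 269363 = (31*174 - 21313) + 269363 = (5394 - 21313) + 269363 = -15919 + 269363 = 253444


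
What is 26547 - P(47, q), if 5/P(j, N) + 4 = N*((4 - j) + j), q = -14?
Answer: 318565/12 ≈ 26547.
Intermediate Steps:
P(j, N) = 5/(-4 + 4*N) (P(j, N) = 5/(-4 + N*((4 - j) + j)) = 5/(-4 + N*4) = 5/(-4 + 4*N))
26547 - P(47, q) = 26547 - 5/(4*(-1 - 14)) = 26547 - 5/(4*(-15)) = 26547 - 5*(-1)/(4*15) = 26547 - 1*(-1/12) = 26547 + 1/12 = 318565/12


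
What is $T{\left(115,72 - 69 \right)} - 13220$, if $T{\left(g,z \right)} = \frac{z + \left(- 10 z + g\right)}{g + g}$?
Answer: $- \frac{1520256}{115} \approx -13220.0$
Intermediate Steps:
$T{\left(g,z \right)} = \frac{g - 9 z}{2 g}$ ($T{\left(g,z \right)} = \frac{z + \left(g - 10 z\right)}{2 g} = \left(g - 9 z\right) \frac{1}{2 g} = \frac{g - 9 z}{2 g}$)
$T{\left(115,72 - 69 \right)} - 13220 = \frac{115 - 9 \left(72 - 69\right)}{2 \cdot 115} - 13220 = \frac{1}{2} \cdot \frac{1}{115} \left(115 - 27\right) - 13220 = \frac{1}{2} \cdot \frac{1}{115} \cdot 88 - 13220 = \frac{44}{115} - 13220 = - \frac{1520256}{115}$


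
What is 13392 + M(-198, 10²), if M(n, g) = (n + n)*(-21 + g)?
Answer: -17892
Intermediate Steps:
M(n, g) = 2*n*(-21 + g) (M(n, g) = (2*n)*(-21 + g) = 2*n*(-21 + g))
13392 + M(-198, 10²) = 13392 + 2*(-198)*(-21 + 10²) = 13392 + 2*(-198)*(-21 + 100) = 13392 + 2*(-198)*79 = 13392 - 31284 = -17892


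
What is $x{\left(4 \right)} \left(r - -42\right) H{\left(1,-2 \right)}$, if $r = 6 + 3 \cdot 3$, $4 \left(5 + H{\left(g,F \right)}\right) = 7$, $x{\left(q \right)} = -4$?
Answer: $741$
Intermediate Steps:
$H{\left(g,F \right)} = - \frac{13}{4}$ ($H{\left(g,F \right)} = -5 + \frac{1}{4} \cdot 7 = -5 + \frac{7}{4} = - \frac{13}{4}$)
$r = 15$ ($r = 6 + 9 = 15$)
$x{\left(4 \right)} \left(r - -42\right) H{\left(1,-2 \right)} = - 4 \left(15 - -42\right) \left(- \frac{13}{4}\right) = - 4 \left(15 + 42\right) \left(- \frac{13}{4}\right) = \left(-4\right) 57 \left(- \frac{13}{4}\right) = \left(-228\right) \left(- \frac{13}{4}\right) = 741$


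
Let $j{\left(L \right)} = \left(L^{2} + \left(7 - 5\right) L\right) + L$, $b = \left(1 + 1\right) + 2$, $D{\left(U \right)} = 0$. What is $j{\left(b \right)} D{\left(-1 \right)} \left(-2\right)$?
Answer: $0$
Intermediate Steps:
$b = 4$ ($b = 2 + 2 = 4$)
$j{\left(L \right)} = L^{2} + 3 L$ ($j{\left(L \right)} = \left(L^{2} + \left(7 - 5\right) L\right) + L = \left(L^{2} + 2 L\right) + L = L^{2} + 3 L$)
$j{\left(b \right)} D{\left(-1 \right)} \left(-2\right) = 4 \left(3 + 4\right) 0 \left(-2\right) = 4 \cdot 7 \cdot 0 = 28 \cdot 0 = 0$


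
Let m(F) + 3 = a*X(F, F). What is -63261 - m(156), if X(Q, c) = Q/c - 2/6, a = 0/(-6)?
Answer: -63258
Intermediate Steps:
a = 0 (a = 0*(-1/6) = 0)
X(Q, c) = -1/3 + Q/c (X(Q, c) = Q/c - 2*1/6 = Q/c - 1/3 = -1/3 + Q/c)
m(F) = -3 (m(F) = -3 + 0*((F - F/3)/F) = -3 + 0*((2*F/3)/F) = -3 + 0*(2/3) = -3 + 0 = -3)
-63261 - m(156) = -63261 - 1*(-3) = -63261 + 3 = -63258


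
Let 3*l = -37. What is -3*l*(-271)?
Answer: -10027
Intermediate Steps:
l = -37/3 (l = (1/3)*(-37) = -37/3 ≈ -12.333)
-3*l*(-271) = -3*(-37/3)*(-271) = 37*(-271) = -10027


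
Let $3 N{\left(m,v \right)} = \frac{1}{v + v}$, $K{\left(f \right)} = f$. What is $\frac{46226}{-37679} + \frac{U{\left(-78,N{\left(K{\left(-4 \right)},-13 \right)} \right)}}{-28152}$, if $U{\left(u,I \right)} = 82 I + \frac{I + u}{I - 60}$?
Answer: $- \frac{118787829773647}{96823744536636} \approx -1.2268$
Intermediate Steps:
$N{\left(m,v \right)} = \frac{1}{6 v}$ ($N{\left(m,v \right)} = \frac{1}{3 \left(v + v\right)} = \frac{1}{3 \cdot 2 v} = \frac{\frac{1}{2} \frac{1}{v}}{3} = \frac{1}{6 v}$)
$U{\left(u,I \right)} = 82 I + \frac{I + u}{-60 + I}$
$\frac{46226}{-37679} + \frac{U{\left(-78,N{\left(K{\left(-4 \right)},-13 \right)} \right)}}{-28152} = \frac{46226}{-37679} + \frac{\frac{1}{-60 + \frac{1}{6 \left(-13\right)}} \left(-78 - 4919 \frac{1}{6 \left(-13\right)} + 82 \left(\frac{1}{6 \left(-13\right)}\right)^{2}\right)}{-28152} = 46226 \left(- \frac{1}{37679}\right) + \frac{-78 - 4919 \cdot \frac{1}{6} \left(- \frac{1}{13}\right) + 82 \left(\frac{1}{6} \left(- \frac{1}{13}\right)\right)^{2}}{-60 + \frac{1}{6} \left(- \frac{1}{13}\right)} \left(- \frac{1}{28152}\right) = - \frac{46226}{37679} + \frac{-78 - - \frac{4919}{78} + 82 \left(- \frac{1}{78}\right)^{2}}{-60 - \frac{1}{78}} \left(- \frac{1}{28152}\right) = - \frac{46226}{37679} + \frac{-78 + \frac{4919}{78} + 82 \cdot \frac{1}{6084}}{- \frac{4681}{78}} \left(- \frac{1}{28152}\right) = - \frac{46226}{37679} + - \frac{78 \left(-78 + \frac{4919}{78} + \frac{41}{3042}\right)}{4681} \left(- \frac{1}{28152}\right) = - \frac{46226}{37679} + \left(- \frac{78}{4681}\right) \left(- \frac{22697}{1521}\right) \left(- \frac{1}{28152}\right) = - \frac{46226}{37679} + \frac{45394}{182559} \left(- \frac{1}{28152}\right) = - \frac{46226}{37679} - \frac{22697}{2569700484} = - \frac{118787829773647}{96823744536636}$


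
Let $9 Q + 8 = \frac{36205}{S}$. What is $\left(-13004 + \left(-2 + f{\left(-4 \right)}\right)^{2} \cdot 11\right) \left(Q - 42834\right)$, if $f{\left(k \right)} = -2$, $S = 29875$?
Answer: $\frac{9849504774884}{17925} \approx 5.4948 \cdot 10^{8}$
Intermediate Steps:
$Q = - \frac{40559}{53775}$ ($Q = - \frac{8}{9} + \frac{36205 \cdot \frac{1}{29875}}{9} = - \frac{8}{9} + \frac{1}{9} \cdot \frac{7241}{5975} = - \frac{8}{9} + \frac{7241}{53775} = - \frac{40559}{53775} \approx -0.75424$)
$\left(-13004 + \left(-2 + f{\left(-4 \right)}\right)^{2} \cdot 11\right) \left(Q - 42834\right) = \left(-13004 + \left(-2 - 2\right)^{2} \cdot 11\right) \left(- \frac{40559}{53775} - 42834\right) = \left(-13004 + \left(-4\right)^{2} \cdot 11\right) \left(- \frac{2303438909}{53775}\right) = \left(-13004 + 16 \cdot 11\right) \left(- \frac{2303438909}{53775}\right) = \left(-13004 + 176\right) \left(- \frac{2303438909}{53775}\right) = \left(-12828\right) \left(- \frac{2303438909}{53775}\right) = \frac{9849504774884}{17925}$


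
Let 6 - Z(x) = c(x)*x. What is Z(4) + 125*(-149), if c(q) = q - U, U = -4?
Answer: -18651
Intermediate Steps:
c(q) = 4 + q (c(q) = q - 1*(-4) = q + 4 = 4 + q)
Z(x) = 6 - x*(4 + x) (Z(x) = 6 - (4 + x)*x = 6 - x*(4 + x))
Z(4) + 125*(-149) = (6 - 1*4*(4 + 4)) + 125*(-149) = (6 - 1*4*8) - 18625 = (6 - 32) - 18625 = -26 - 18625 = -18651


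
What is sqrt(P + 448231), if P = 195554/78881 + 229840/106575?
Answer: sqrt(25859837421497625215505)/240192645 ≈ 669.50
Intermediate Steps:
P = 7794235318/1681348515 (P = 195554*(1/78881) + 229840*(1/106575) = 195554/78881 + 45968/21315 = 7794235318/1681348515 ≈ 4.6357)
sqrt(P + 448231) = sqrt(7794235318/1681348515 + 448231) = sqrt(753640320462283/1681348515) = sqrt(25859837421497625215505)/240192645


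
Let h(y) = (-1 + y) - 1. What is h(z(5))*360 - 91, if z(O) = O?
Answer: 989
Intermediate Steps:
h(y) = -2 + y
h(z(5))*360 - 91 = (-2 + 5)*360 - 91 = 3*360 - 91 = 1080 - 91 = 989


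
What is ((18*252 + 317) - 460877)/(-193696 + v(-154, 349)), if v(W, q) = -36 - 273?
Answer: 456024/194005 ≈ 2.3506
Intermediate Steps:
v(W, q) = -309
((18*252 + 317) - 460877)/(-193696 + v(-154, 349)) = ((18*252 + 317) - 460877)/(-193696 - 309) = ((4536 + 317) - 460877)/(-194005) = (4853 - 460877)*(-1/194005) = -456024*(-1/194005) = 456024/194005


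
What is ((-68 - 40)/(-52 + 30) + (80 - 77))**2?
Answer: 7569/121 ≈ 62.554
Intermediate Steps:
((-68 - 40)/(-52 + 30) + (80 - 77))**2 = (-108/(-22) + 3)**2 = (-108*(-1/22) + 3)**2 = (54/11 + 3)**2 = (87/11)**2 = 7569/121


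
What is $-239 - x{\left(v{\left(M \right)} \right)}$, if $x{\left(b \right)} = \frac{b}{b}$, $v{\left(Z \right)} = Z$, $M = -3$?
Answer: $-240$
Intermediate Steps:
$x{\left(b \right)} = 1$
$-239 - x{\left(v{\left(M \right)} \right)} = -239 - 1 = -240$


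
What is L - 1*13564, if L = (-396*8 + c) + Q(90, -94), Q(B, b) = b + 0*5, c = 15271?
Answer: -1555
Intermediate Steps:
Q(B, b) = b (Q(B, b) = b + 0 = b)
L = 12009 (L = (-396*8 + 15271) - 94 = (-3168 + 15271) - 94 = 12103 - 94 = 12009)
L - 1*13564 = 12009 - 1*13564 = 12009 - 13564 = -1555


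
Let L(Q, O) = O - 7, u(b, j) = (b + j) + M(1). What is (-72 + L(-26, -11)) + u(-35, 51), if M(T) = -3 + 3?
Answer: -74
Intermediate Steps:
M(T) = 0
u(b, j) = b + j (u(b, j) = (b + j) + 0 = b + j)
L(Q, O) = -7 + O
(-72 + L(-26, -11)) + u(-35, 51) = (-72 + (-7 - 11)) + (-35 + 51) = (-72 - 18) + 16 = -90 + 16 = -74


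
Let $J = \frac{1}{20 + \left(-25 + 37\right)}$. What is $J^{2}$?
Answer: $\frac{1}{1024} \approx 0.00097656$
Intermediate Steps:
$J = \frac{1}{32}$ ($J = \frac{1}{20 + 12} = \frac{1}{32} \approx 0.03125$)
$J^{2} = \left(\frac{1}{32}\right)^{2} = \frac{1}{1024}$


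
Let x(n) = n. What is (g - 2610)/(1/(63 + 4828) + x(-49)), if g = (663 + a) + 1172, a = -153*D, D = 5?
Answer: 3766070/119829 ≈ 31.429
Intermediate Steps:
a = -765 (a = -153*5 = -765)
g = 1070 (g = (663 - 765) + 1172 = -102 + 1172 = 1070)
(g - 2610)/(1/(63 + 4828) + x(-49)) = (1070 - 2610)/(1/(63 + 4828) - 49) = -1540/(1/4891 - 49) = -1540/(-239658/4891) = -1540*(-4891/239658) = 3766070/119829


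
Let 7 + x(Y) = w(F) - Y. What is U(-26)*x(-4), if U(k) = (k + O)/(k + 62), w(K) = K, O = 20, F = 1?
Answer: ⅓ ≈ 0.33333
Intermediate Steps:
U(k) = (20 + k)/(62 + k) (U(k) = (k + 20)/(k + 62) = (20 + k)/(62 + k))
x(Y) = -6 - Y (x(Y) = -7 + (1 - Y) = -6 - Y)
U(-26)*x(-4) = ((20 - 26)/(62 - 26))*(-6 - 1*(-4)) = (-6/36)*(-6 + 4) = ((1/36)*(-6))*(-2) = -⅙*(-2) = ⅓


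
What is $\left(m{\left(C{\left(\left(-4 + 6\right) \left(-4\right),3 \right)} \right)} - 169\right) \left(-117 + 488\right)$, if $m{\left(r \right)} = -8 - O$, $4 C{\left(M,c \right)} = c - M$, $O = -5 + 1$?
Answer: $-64183$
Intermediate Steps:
$O = -4$
$C{\left(M,c \right)} = - \frac{M}{4} + \frac{c}{4}$ ($C{\left(M,c \right)} = \frac{c - M}{4} = - \frac{M}{4} + \frac{c}{4}$)
$m{\left(r \right)} = -4$ ($m{\left(r \right)} = -8 - -4 = -8 + 4 = -4$)
$\left(m{\left(C{\left(\left(-4 + 6\right) \left(-4\right),3 \right)} \right)} - 169\right) \left(-117 + 488\right) = \left(-4 - 169\right) \left(-117 + 488\right) = \left(-173\right) 371 = -64183$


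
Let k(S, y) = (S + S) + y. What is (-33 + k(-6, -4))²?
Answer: 2401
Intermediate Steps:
k(S, y) = y + 2*S (k(S, y) = 2*S + y = y + 2*S)
(-33 + k(-6, -4))² = (-33 + (-4 + 2*(-6)))² = (-33 + (-4 - 12))² = (-33 - 16)² = (-49)² = 2401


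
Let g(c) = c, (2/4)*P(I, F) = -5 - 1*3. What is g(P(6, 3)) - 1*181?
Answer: -197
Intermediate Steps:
P(I, F) = -16 (P(I, F) = 2*(-5 - 1*3) = 2*(-5 - 3) = 2*(-8) = -16)
g(P(6, 3)) - 1*181 = -16 - 1*181 = -16 - 181 = -197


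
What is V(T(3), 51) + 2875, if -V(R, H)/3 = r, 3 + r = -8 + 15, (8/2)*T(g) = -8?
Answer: 2863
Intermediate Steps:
T(g) = -2 (T(g) = (¼)*(-8) = -2)
r = 4 (r = -3 + (-8 + 15) = -3 + 7 = 4)
V(R, H) = -12 (V(R, H) = -3*4 = -12)
V(T(3), 51) + 2875 = -12 + 2875 = 2863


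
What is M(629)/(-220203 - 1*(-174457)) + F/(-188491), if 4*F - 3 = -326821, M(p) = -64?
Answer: 3749717481/8622709286 ≈ 0.43487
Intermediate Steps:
F = -163409/2 (F = 3/4 + (1/4)*(-326821) = 3/4 - 326821/4 = -163409/2 ≈ -81705.)
M(629)/(-220203 - 1*(-174457)) + F/(-188491) = -64/(-220203 - 1*(-174457)) - 163409/2/(-188491) = -64/(-220203 + 174457) - 163409/2*(-1/188491) = -64/(-45746) + 163409/376982 = -64*(-1/45746) + 163409/376982 = 32/22873 + 163409/376982 = 3749717481/8622709286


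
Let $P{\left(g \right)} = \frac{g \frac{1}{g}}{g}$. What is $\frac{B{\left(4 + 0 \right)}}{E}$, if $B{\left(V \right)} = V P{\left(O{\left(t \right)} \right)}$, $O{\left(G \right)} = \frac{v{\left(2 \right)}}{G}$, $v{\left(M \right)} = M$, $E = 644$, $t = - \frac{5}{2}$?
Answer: $- \frac{5}{644} \approx -0.007764$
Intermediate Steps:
$t = - \frac{5}{2}$ ($t = \left(-5\right) \frac{1}{2} = - \frac{5}{2} \approx -2.5$)
$O{\left(G \right)} = \frac{2}{G}$
$P{\left(g \right)} = \frac{1}{g}$ ($P{\left(g \right)} = 1 \frac{1}{g} = \frac{1}{g}$)
$B{\left(V \right)} = - \frac{5 V}{4}$ ($B{\left(V \right)} = \frac{V}{2 \frac{1}{- \frac{5}{2}}} = \frac{V}{2 \left(- \frac{2}{5}\right)} = \frac{V}{- \frac{4}{5}} = V \left(- \frac{5}{4}\right) = - \frac{5 V}{4}$)
$\frac{B{\left(4 + 0 \right)}}{E} = \frac{\left(- \frac{5}{4}\right) \left(4 + 0\right)}{644} = \left(- \frac{5}{4}\right) 4 \cdot \frac{1}{644} = \left(-5\right) \frac{1}{644} = - \frac{5}{644}$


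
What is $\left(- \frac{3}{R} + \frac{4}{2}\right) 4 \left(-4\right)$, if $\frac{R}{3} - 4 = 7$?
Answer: $- \frac{336}{11} \approx -30.545$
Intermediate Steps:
$R = 33$ ($R = 12 + 3 \cdot 7 = 12 + 21 = 33$)
$\left(- \frac{3}{R} + \frac{4}{2}\right) 4 \left(-4\right) = \left(- \frac{3}{33} + \frac{4}{2}\right) 4 \left(-4\right) = \left(\left(-3\right) \frac{1}{33} + 4 \cdot \frac{1}{2}\right) 4 \left(-4\right) = \left(- \frac{1}{11} + 2\right) 4 \left(-4\right) = \frac{21}{11} \cdot 4 \left(-4\right) = \frac{84}{11} \left(-4\right) = - \frac{336}{11}$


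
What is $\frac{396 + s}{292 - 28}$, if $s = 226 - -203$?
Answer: $\frac{25}{8} \approx 3.125$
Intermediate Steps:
$s = 429$ ($s = 226 + 203 = 429$)
$\frac{396 + s}{292 - 28} = \frac{396 + 429}{292 - 28} = \frac{825}{264} = 825 \cdot \frac{1}{264} = \frac{25}{8}$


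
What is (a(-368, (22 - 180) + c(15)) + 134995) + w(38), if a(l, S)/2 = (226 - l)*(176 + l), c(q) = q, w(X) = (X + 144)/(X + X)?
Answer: -3537747/38 ≈ -93099.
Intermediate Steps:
w(X) = (144 + X)/(2*X) (w(X) = (144 + X)/((2*X)) = (144 + X)*(1/(2*X)) = (144 + X)/(2*X))
a(l, S) = 2*(176 + l)*(226 - l) (a(l, S) = 2*((226 - l)*(176 + l)) = 2*((176 + l)*(226 - l)) = 2*(176 + l)*(226 - l))
(a(-368, (22 - 180) + c(15)) + 134995) + w(38) = ((79552 - 2*(-368)**2 + 100*(-368)) + 134995) + (1/2)*(144 + 38)/38 = ((79552 - 2*135424 - 36800) + 134995) + (1/2)*(1/38)*182 = ((79552 - 270848 - 36800) + 134995) + 91/38 = (-228096 + 134995) + 91/38 = -93101 + 91/38 = -3537747/38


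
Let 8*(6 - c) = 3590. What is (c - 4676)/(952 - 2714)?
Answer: 20475/7048 ≈ 2.9051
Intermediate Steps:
c = -1771/4 (c = 6 - ⅛*3590 = 6 - 1795/4 = -1771/4 ≈ -442.75)
(c - 4676)/(952 - 2714) = (-1771/4 - 4676)/(952 - 2714) = -20475/4/(-1762) = -20475/4*(-1/1762) = 20475/7048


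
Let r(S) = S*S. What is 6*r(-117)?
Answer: 82134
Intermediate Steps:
r(S) = S²
6*r(-117) = 6*(-117)² = 6*13689 = 82134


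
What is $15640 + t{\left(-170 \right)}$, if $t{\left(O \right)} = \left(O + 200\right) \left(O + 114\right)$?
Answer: $13960$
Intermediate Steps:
$t{\left(O \right)} = \left(114 + O\right) \left(200 + O\right)$ ($t{\left(O \right)} = \left(200 + O\right) \left(114 + O\right) = \left(114 + O\right) \left(200 + O\right)$)
$15640 + t{\left(-170 \right)} = 15640 + \left(22800 + \left(-170\right)^{2} + 314 \left(-170\right)\right) = 15640 + \left(22800 + 28900 - 53380\right) = 15640 - 1680 = 13960$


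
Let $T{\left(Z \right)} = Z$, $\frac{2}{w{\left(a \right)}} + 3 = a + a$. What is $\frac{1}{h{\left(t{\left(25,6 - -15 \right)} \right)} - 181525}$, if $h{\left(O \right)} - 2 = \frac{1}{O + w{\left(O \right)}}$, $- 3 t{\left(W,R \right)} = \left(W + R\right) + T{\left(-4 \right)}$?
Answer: $- \frac{436}{79144059} \approx -5.5089 \cdot 10^{-6}$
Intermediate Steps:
$w{\left(a \right)} = \frac{2}{-3 + 2 a}$ ($w{\left(a \right)} = \frac{2}{-3 + \left(a + a\right)} = \frac{2}{-3 + 2 a}$)
$t{\left(W,R \right)} = \frac{4}{3} - \frac{R}{3} - \frac{W}{3}$ ($t{\left(W,R \right)} = - \frac{\left(W + R\right) - 4}{3} = - \frac{\left(R + W\right) - 4}{3} = - \frac{-4 + R + W}{3} = \frac{4}{3} - \frac{R}{3} - \frac{W}{3}$)
$h{\left(O \right)} = 2 + \frac{1}{O + \frac{2}{-3 + 2 O}}$
$\frac{1}{h{\left(t{\left(25,6 - -15 \right)} \right)} - 181525} = \frac{1}{\frac{4 + \left(1 + 2 \left(\frac{4}{3} - \frac{6 - -15}{3} - \frac{25}{3}\right)\right) \left(-3 + 2 \left(\frac{4}{3} - \frac{6 - -15}{3} - \frac{25}{3}\right)\right)}{2 + \left(\frac{4}{3} - \frac{6 - -15}{3} - \frac{25}{3}\right) \left(-3 + 2 \left(\frac{4}{3} - \frac{6 - -15}{3} - \frac{25}{3}\right)\right)} - 181525} = \frac{1}{\frac{4 + \left(1 + 2 \left(\frac{4}{3} - \frac{6 + 15}{3} - \frac{25}{3}\right)\right) \left(-3 + 2 \left(\frac{4}{3} - \frac{6 + 15}{3} - \frac{25}{3}\right)\right)}{2 + \left(\frac{4}{3} - \frac{6 + 15}{3} - \frac{25}{3}\right) \left(-3 + 2 \left(\frac{4}{3} - \frac{6 + 15}{3} - \frac{25}{3}\right)\right)} - 181525} = \frac{1}{\frac{4 + \left(1 + 2 \left(\frac{4}{3} - 7 - \frac{25}{3}\right)\right) \left(-3 + 2 \left(\frac{4}{3} - 7 - \frac{25}{3}\right)\right)}{2 + \left(\frac{4}{3} - 7 - \frac{25}{3}\right) \left(-3 + 2 \left(\frac{4}{3} - 7 - \frac{25}{3}\right)\right)} - 181525} = \frac{1}{\frac{4 + \left(1 + 2 \left(-14\right)\right) \left(-3 + 2 \left(-14\right)\right)}{2 - 14 \left(-3 + 2 \left(-14\right)\right)} - 181525} = \frac{1}{\frac{4 + \left(1 - 28\right) \left(-3 - 28\right)}{2 - 14 \left(-3 - 28\right)} - 181525} = \frac{1}{\frac{4 - -837}{2 - -434} - 181525} = \frac{1}{\frac{4 + 837}{2 + 434} - 181525} = \frac{1}{\frac{1}{436} \cdot 841 - 181525} = \frac{1}{\frac{841}{436} - 181525} = \frac{1}{- \frac{79144059}{436}} = - \frac{436}{79144059}$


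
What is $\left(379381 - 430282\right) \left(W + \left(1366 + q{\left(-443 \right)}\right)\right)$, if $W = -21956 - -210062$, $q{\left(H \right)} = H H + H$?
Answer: $-19611035478$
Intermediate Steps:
$q{\left(H \right)} = H + H^{2}$ ($q{\left(H \right)} = H^{2} + H = H + H^{2}$)
$W = 188106$ ($W = -21956 + 210062 = 188106$)
$\left(379381 - 430282\right) \left(W + \left(1366 + q{\left(-443 \right)}\right)\right) = \left(379381 - 430282\right) \left(188106 - \left(-1366 + 443 \left(1 - 443\right)\right)\right) = - 50901 \left(188106 + \left(1366 - -195806\right)\right) = - 50901 \left(188106 + \left(1366 + 195806\right)\right) = - 50901 \left(188106 + 197172\right) = \left(-50901\right) 385278 = -19611035478$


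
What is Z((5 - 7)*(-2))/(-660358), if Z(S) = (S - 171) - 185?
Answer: 176/330179 ≈ 0.00053304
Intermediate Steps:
Z(S) = -356 + S (Z(S) = (-171 + S) - 185 = -356 + S)
Z((5 - 7)*(-2))/(-660358) = (-356 + (5 - 7)*(-2))/(-660358) = (-356 - 2*(-2))*(-1/660358) = (-356 + 4)*(-1/660358) = -352*(-1/660358) = 176/330179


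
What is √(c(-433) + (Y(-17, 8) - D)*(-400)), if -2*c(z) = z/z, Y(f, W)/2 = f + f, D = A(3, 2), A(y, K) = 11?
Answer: √126398/2 ≈ 177.76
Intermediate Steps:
D = 11
Y(f, W) = 4*f (Y(f, W) = 2*(f + f) = 2*(2*f) = 4*f)
c(z) = -½ (c(z) = -z/(2*z) = -½*1 = -½)
√(c(-433) + (Y(-17, 8) - D)*(-400)) = √(-½ + (4*(-17) - 1*11)*(-400)) = √(-½ + (-68 - 11)*(-400)) = √(-½ - 79*(-400)) = √(-½ + 31600) = √(63199/2) = √126398/2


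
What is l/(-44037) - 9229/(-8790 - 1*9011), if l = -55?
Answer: 58199504/111986091 ≈ 0.51970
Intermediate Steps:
l/(-44037) - 9229/(-8790 - 1*9011) = -55/(-44037) - 9229/(-8790 - 1*9011) = -55*(-1/44037) - 9229/(-8790 - 9011) = 55/44037 - 9229/(-17801) = 55/44037 - 9229*(-1/17801) = 55/44037 + 9229/17801 = 58199504/111986091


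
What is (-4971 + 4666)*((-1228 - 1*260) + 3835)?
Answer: -715835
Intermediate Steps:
(-4971 + 4666)*((-1228 - 1*260) + 3835) = -305*((-1228 - 260) + 3835) = -305*(-1488 + 3835) = -305*2347 = -715835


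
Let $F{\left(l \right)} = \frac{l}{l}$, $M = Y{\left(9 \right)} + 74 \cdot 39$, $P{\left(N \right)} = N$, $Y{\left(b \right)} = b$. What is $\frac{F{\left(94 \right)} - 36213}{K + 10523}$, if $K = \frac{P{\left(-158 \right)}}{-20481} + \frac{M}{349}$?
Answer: $- \frac{64709658057}{18819093281} \approx -3.4385$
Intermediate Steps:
$M = 2895$ ($M = 9 + 74 \cdot 39 = 9 + 2886 = 2895$)
$F{\left(l \right)} = 1$
$K = \frac{59347637}{7147869}$ ($K = - \frac{158}{-20481} + \frac{2895}{349} = \left(-158\right) \left(- \frac{1}{20481}\right) + 2895 \cdot \frac{1}{349} = \frac{158}{20481} + \frac{2895}{349} = \frac{59347637}{7147869} \approx 8.3028$)
$\frac{F{\left(94 \right)} - 36213}{K + 10523} = \frac{1 - 36213}{\frac{59347637}{7147869} + 10523} = - \frac{36212}{\frac{75276373124}{7147869}} = \left(-36212\right) \frac{7147869}{75276373124} = - \frac{64709658057}{18819093281}$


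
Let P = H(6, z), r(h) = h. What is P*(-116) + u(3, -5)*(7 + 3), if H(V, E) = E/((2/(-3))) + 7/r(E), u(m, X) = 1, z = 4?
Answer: 503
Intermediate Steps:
H(V, E) = 7/E - 3*E/2 (H(V, E) = E/((2/(-3))) + 7/E = E/((2*(-1/3))) + 7/E = E/(-2/3) + 7/E = E*(-3/2) + 7/E = -3*E/2 + 7/E = 7/E - 3*E/2)
P = -17/4 (P = 7/4 - 3/2*4 = 7*(1/4) - 6 = 7/4 - 6 = -17/4 ≈ -4.2500)
P*(-116) + u(3, -5)*(7 + 3) = -17/4*(-116) + 1*(7 + 3) = 493 + 1*10 = 493 + 10 = 503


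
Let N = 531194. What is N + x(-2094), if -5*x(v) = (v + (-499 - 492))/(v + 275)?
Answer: 966241269/1819 ≈ 5.3119e+5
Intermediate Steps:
x(v) = -(-991 + v)/(5*(275 + v)) (x(v) = -(v + (-499 - 492))/(5*(v + 275)) = -(v - 991)/(5*(275 + v)) = -(-991 + v)/(5*(275 + v)))
N + x(-2094) = 531194 + (991 - 1*(-2094))/(5*(275 - 2094)) = 531194 + (1/5)*(991 + 2094)/(-1819) = 531194 + (1/5)*(-1/1819)*3085 = 531194 - 617/1819 = 966241269/1819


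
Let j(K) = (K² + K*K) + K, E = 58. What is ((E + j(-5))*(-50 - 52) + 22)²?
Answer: 109914256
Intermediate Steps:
j(K) = K + 2*K² (j(K) = (K² + K²) + K = 2*K² + K = K + 2*K²)
((E + j(-5))*(-50 - 52) + 22)² = ((58 - 5*(1 + 2*(-5)))*(-50 - 52) + 22)² = ((58 - 5*(1 - 10))*(-102) + 22)² = ((58 - 5*(-9))*(-102) + 22)² = ((58 + 45)*(-102) + 22)² = (103*(-102) + 22)² = (-10506 + 22)² = (-10484)² = 109914256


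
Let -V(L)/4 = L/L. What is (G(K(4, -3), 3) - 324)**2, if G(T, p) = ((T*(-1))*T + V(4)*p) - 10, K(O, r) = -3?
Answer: 126025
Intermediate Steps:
V(L) = -4 (V(L) = -4*L/L = -4*1 = -4)
G(T, p) = -10 - T**2 - 4*p (G(T, p) = ((T*(-1))*T - 4*p) - 10 = ((-T)*T - 4*p) - 10 = (-T**2 - 4*p) - 10 = -10 - T**2 - 4*p)
(G(K(4, -3), 3) - 324)**2 = ((-10 - 1*(-3)**2 - 4*3) - 324)**2 = ((-10 - 1*9 - 12) - 324)**2 = ((-10 - 9 - 12) - 324)**2 = (-31 - 324)**2 = (-355)**2 = 126025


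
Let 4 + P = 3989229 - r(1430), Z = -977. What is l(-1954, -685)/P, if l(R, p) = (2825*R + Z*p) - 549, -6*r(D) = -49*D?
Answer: -7277031/5966320 ≈ -1.2197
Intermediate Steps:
r(D) = 49*D/6 (r(D) = -(-49)*D/6 = 49*D/6)
P = 11932640/3 (P = -4 + (3989229 - 49*1430/6) = -4 + (3989229 - 1*35035/3) = -4 + (3989229 - 35035/3) = -4 + 11932652/3 = 11932640/3 ≈ 3.9775e+6)
l(R, p) = -549 - 977*p + 2825*R (l(R, p) = (2825*R - 977*p) - 549 = (-977*p + 2825*R) - 549 = -549 - 977*p + 2825*R)
l(-1954, -685)/P = (-549 - 977*(-685) + 2825*(-1954))/(11932640/3) = (-549 + 669245 - 5520050)*(3/11932640) = -4851354*3/11932640 = -7277031/5966320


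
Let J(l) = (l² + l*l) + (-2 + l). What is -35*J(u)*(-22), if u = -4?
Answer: 20020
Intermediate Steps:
J(l) = -2 + l + 2*l² (J(l) = (l² + l²) + (-2 + l) = 2*l² + (-2 + l) = -2 + l + 2*l²)
-35*J(u)*(-22) = -35*(-2 - 4 + 2*(-4)²)*(-22) = -35*(-2 - 4 + 2*16)*(-22) = -35*(-2 - 4 + 32)*(-22) = -35*26*(-22) = -910*(-22) = 20020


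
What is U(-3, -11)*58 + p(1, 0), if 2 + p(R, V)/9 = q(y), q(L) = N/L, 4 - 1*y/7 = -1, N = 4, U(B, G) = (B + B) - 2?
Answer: -16834/35 ≈ -480.97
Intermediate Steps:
U(B, G) = -2 + 2*B (U(B, G) = 2*B - 2 = -2 + 2*B)
y = 35 (y = 28 - 7*(-1) = 28 + 7 = 35)
q(L) = 4/L
p(R, V) = -594/35 (p(R, V) = -18 + 9*(4/35) = -18 + 36/35 = -594/35)
U(-3, -11)*58 + p(1, 0) = (-2 + 2*(-3))*58 - 594/35 = (-2 - 6)*58 - 594/35 = -8*58 - 594/35 = -464 - 594/35 = -16834/35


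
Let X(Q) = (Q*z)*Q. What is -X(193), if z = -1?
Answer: 37249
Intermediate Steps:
X(Q) = -Q**2 (X(Q) = (Q*(-1))*Q = (-Q)*Q = -Q**2)
-X(193) = -(-1)*193**2 = -(-1)*37249 = -1*(-37249) = 37249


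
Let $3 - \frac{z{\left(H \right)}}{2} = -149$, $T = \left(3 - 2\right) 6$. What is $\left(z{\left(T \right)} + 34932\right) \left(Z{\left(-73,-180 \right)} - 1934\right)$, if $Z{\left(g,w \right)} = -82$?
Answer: $-71035776$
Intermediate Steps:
$T = 6$ ($T = \left(3 - 2\right) 6 = 1 \cdot 6 = 6$)
$z{\left(H \right)} = 304$ ($z{\left(H \right)} = 6 - -298 = 6 + 298 = 304$)
$\left(z{\left(T \right)} + 34932\right) \left(Z{\left(-73,-180 \right)} - 1934\right) = \left(304 + 34932\right) \left(-82 - 1934\right) = 35236 \left(-2016\right) = -71035776$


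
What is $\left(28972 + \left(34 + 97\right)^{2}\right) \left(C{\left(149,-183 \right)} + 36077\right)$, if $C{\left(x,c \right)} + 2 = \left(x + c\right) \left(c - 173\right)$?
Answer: $2222641807$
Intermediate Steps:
$C{\left(x,c \right)} = -2 + \left(-173 + c\right) \left(c + x\right)$ ($C{\left(x,c \right)} = -2 + \left(x + c\right) \left(c - 173\right) = -2 + \left(c + x\right) \left(-173 + c\right) = -2 + \left(-173 + c\right) \left(c + x\right)$)
$\left(28972 + \left(34 + 97\right)^{2}\right) \left(C{\left(149,-183 \right)} + 36077\right) = \left(28972 + \left(34 + 97\right)^{2}\right) \left(\left(-2 + \left(-183\right)^{2} - -31659 - 25777 - 27267\right) + 36077\right) = \left(28972 + 131^{2}\right) \left(\left(-2 + 33489 + 31659 - 25777 - 27267\right) + 36077\right) = \left(28972 + 17161\right) \left(12102 + 36077\right) = 46133 \cdot 48179 = 2222641807$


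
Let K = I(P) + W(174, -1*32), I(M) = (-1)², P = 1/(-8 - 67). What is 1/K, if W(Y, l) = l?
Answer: -1/31 ≈ -0.032258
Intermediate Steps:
P = -1/75 (P = 1/(-75) = -1/75 ≈ -0.013333)
I(M) = 1
K = -31 (K = 1 - 1*32 = 1 - 32 = -31)
1/K = 1/(-31) = -1/31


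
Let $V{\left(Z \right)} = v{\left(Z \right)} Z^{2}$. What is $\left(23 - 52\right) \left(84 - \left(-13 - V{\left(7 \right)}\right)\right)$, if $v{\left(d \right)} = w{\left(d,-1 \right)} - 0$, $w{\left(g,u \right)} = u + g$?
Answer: $-11339$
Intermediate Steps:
$w{\left(g,u \right)} = g + u$
$v{\left(d \right)} = -1 + d$ ($v{\left(d \right)} = \left(d - 1\right) - 0 = \left(-1 + d\right) + 0 = -1 + d$)
$V{\left(Z \right)} = Z^{2} \left(-1 + Z\right)$ ($V{\left(Z \right)} = \left(-1 + Z\right) Z^{2} = Z^{2} \left(-1 + Z\right)$)
$\left(23 - 52\right) \left(84 - \left(-13 - V{\left(7 \right)}\right)\right) = \left(23 - 52\right) \left(84 - \left(-13 - 7^{2} \left(-1 + 7\right)\right)\right) = - 29 \left(84 + \left(\left(-33 + 49 \cdot 6\right) + 46\right)\right) = - 29 \left(84 + \left(\left(-33 + 294\right) + 46\right)\right) = - 29 \left(84 + \left(261 + 46\right)\right) = - 29 \left(84 + 307\right) = \left(-29\right) 391 = -11339$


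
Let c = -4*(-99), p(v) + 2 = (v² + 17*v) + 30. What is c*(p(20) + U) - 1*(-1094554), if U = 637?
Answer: 1650934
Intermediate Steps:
p(v) = 28 + v² + 17*v (p(v) = -2 + ((v² + 17*v) + 30) = -2 + (30 + v² + 17*v) = 28 + v² + 17*v)
c = 396
c*(p(20) + U) - 1*(-1094554) = 396*((28 + 20² + 17*20) + 637) - 1*(-1094554) = 396*((28 + 400 + 340) + 637) + 1094554 = 396*(768 + 637) + 1094554 = 396*1405 + 1094554 = 556380 + 1094554 = 1650934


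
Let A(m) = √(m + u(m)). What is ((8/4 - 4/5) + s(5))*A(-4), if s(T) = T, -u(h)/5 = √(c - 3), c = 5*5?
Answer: 31*√(-4 - 5*√22)/5 ≈ 32.485*I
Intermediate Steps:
c = 25
u(h) = -5*√22 (u(h) = -5*√(25 - 3) = -5*√22)
A(m) = √(m - 5*√22)
((8/4 - 4/5) + s(5))*A(-4) = ((8/4 - 4/5) + 5)*√(-4 - 5*√22) = ((8*(¼) - 4*⅕) + 5)*√(-4 - 5*√22) = ((2 - ⅘) + 5)*√(-4 - 5*√22) = (6/5 + 5)*√(-4 - 5*√22) = 31*√(-4 - 5*√22)/5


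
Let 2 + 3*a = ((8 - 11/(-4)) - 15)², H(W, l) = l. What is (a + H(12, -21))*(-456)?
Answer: 14269/2 ≈ 7134.5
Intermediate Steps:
a = 257/48 (a = -⅔ + ((8 - 11/(-4)) - 15)²/3 = -⅔ + ((8 - 11*(-1)/4) - 15)²/3 = -⅔ + ((8 - 1*(-11/4)) - 15)²/3 = -⅔ + ((8 + 11/4) - 15)²/3 = -⅔ + (43/4 - 15)²/3 = -⅔ + (-17/4)²/3 = -⅔ + (⅓)*(289/16) = -⅔ + 289/48 = 257/48 ≈ 5.3542)
(a + H(12, -21))*(-456) = (257/48 - 21)*(-456) = -751/48*(-456) = 14269/2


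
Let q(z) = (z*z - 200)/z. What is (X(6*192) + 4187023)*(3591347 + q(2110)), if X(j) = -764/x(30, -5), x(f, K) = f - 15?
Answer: 47619652162703467/3165 ≈ 1.5046e+13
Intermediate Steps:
x(f, K) = -15 + f
q(z) = (-200 + z²)/z (q(z) = (z² - 200)/z = (-200 + z²)/z)
X(j) = -764/15 (X(j) = -764/(-15 + 30) = -764/15)
(X(6*192) + 4187023)*(3591347 + q(2110)) = (-764/15 + 4187023)*(3591347 + (2110 - 200/2110)) = 62804581*(3591347 + (2110 - 200*1/2110))/15 = 62804581*(3591347 + (2110 - 20/211))/15 = 62804581*(3591347 + 445190/211)/15 = (62804581/15)*(758219407/211) = 47619652162703467/3165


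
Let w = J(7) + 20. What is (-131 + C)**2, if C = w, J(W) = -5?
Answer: 13456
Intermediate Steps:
w = 15 (w = -5 + 20 = 15)
C = 15
(-131 + C)**2 = (-131 + 15)**2 = (-116)**2 = 13456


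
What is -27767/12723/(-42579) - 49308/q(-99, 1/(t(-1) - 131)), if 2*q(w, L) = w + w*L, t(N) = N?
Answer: 71231341981573/70966972827 ≈ 1003.7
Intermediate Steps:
q(w, L) = w/2 + L*w/2 (q(w, L) = (w + w*L)/2 = (w + L*w)/2 = w/2 + L*w/2)
-27767/12723/(-42579) - 49308/q(-99, 1/(t(-1) - 131)) = -27767/12723/(-42579) - 49308*(-2/(99*(1 + 1/(-1 - 131)))) = -27767*1/12723*(-1/42579) - 49308*(-2/(99*(1 + 1/(-132)))) = -27767/12723*(-1/42579) - 49308*(-2/(99*(1 - 1/132))) = 27767/541732617 - 49308/((½)*(-99)*(131/132)) = 27767/541732617 - 49308/(-393/8) = 27767/541732617 - 49308*(-8/393) = 27767/541732617 + 131488/131 = 71231341981573/70966972827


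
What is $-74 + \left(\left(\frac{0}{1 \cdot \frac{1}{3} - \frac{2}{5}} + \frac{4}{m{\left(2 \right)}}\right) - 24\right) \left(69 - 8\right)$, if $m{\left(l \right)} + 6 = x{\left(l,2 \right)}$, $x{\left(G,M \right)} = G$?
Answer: $-1599$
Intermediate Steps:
$m{\left(l \right)} = -6 + l$
$-74 + \left(\left(\frac{0}{1 \cdot \frac{1}{3} - \frac{2}{5}} + \frac{4}{m{\left(2 \right)}}\right) - 24\right) \left(69 - 8\right) = -74 + \left(\left(\frac{0}{1 \cdot \frac{1}{3} - \frac{2}{5}} + \frac{4}{-6 + 2}\right) - 24\right) \left(69 - 8\right) = -74 + \left(\left(\frac{0}{1 \cdot \frac{1}{3} - \frac{2}{5}} + \frac{4}{-4}\right) - 24\right) 61 = -74 + \left(\left(\frac{0}{\frac{1}{3} - \frac{2}{5}} + 4 \left(- \frac{1}{4}\right)\right) - 24\right) 61 = -74 + \left(\left(\frac{0}{- \frac{1}{15}} - 1\right) - 24\right) 61 = -74 + \left(\left(0 \left(-15\right) - 1\right) - 24\right) 61 = -74 + \left(\left(0 - 1\right) - 24\right) 61 = -74 + \left(-1 - 24\right) 61 = -74 - 1525 = -1599$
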